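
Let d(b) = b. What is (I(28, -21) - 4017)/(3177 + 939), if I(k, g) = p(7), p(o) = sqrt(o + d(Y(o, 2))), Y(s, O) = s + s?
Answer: -1339/1372 + sqrt(21)/4116 ≈ -0.97483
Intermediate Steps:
Y(s, O) = 2*s
p(o) = sqrt(3)*sqrt(o) (p(o) = sqrt(o + 2*o) = sqrt(3*o) = sqrt(3)*sqrt(o))
I(k, g) = sqrt(21) (I(k, g) = sqrt(3)*sqrt(7) = sqrt(21))
(I(28, -21) - 4017)/(3177 + 939) = (sqrt(21) - 4017)/(3177 + 939) = (-4017 + sqrt(21))/4116 = (-4017 + sqrt(21))*(1/4116) = -1339/1372 + sqrt(21)/4116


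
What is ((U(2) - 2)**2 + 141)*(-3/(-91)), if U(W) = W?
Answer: 423/91 ≈ 4.6484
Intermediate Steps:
((U(2) - 2)**2 + 141)*(-3/(-91)) = ((2 - 2)**2 + 141)*(-3/(-91)) = (0**2 + 141)*(-3*(-1/91)) = (0 + 141)*(3/91) = 141*(3/91) = 423/91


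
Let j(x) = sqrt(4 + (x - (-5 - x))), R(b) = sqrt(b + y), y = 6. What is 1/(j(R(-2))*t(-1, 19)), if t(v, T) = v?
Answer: -sqrt(13)/13 ≈ -0.27735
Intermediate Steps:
R(b) = sqrt(6 + b) (R(b) = sqrt(b + 6) = sqrt(6 + b))
j(x) = sqrt(9 + 2*x) (j(x) = sqrt(4 + (x + (5 + x))) = sqrt(4 + (5 + 2*x)) = sqrt(9 + 2*x))
1/(j(R(-2))*t(-1, 19)) = 1/(sqrt(9 + 2*sqrt(6 - 2))*(-1)) = 1/(sqrt(9 + 2*sqrt(4))*(-1)) = 1/(sqrt(9 + 2*2)*(-1)) = 1/(sqrt(9 + 4)*(-1)) = 1/(sqrt(13)*(-1)) = 1/(-sqrt(13)) = -sqrt(13)/13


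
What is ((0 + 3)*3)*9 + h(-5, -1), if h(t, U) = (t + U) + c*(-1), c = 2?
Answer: 73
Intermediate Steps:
h(t, U) = -2 + U + t (h(t, U) = (t + U) + 2*(-1) = (U + t) - 2 = -2 + U + t)
((0 + 3)*3)*9 + h(-5, -1) = ((0 + 3)*3)*9 + (-2 - 1 - 5) = (3*3)*9 - 8 = 9*9 - 8 = 81 - 8 = 73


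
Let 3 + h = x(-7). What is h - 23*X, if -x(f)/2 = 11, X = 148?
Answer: -3429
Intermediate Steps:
x(f) = -22 (x(f) = -2*11 = -22)
h = -25 (h = -3 - 22 = -25)
h - 23*X = -25 - 23*148 = -25 - 3404 = -3429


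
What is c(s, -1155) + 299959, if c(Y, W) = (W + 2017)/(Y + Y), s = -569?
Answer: 170676240/569 ≈ 2.9996e+5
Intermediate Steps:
c(Y, W) = (2017 + W)/(2*Y) (c(Y, W) = (2017 + W)/((2*Y)) = (2017 + W)*(1/(2*Y)) = (2017 + W)/(2*Y))
c(s, -1155) + 299959 = (½)*(2017 - 1155)/(-569) + 299959 = (½)*(-1/569)*862 + 299959 = -431/569 + 299959 = 170676240/569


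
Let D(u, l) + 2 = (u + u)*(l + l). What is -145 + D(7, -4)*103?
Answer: -11887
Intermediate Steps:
D(u, l) = -2 + 4*l*u (D(u, l) = -2 + (u + u)*(l + l) = -2 + (2*u)*(2*l) = -2 + 4*l*u)
-145 + D(7, -4)*103 = -145 + (-2 + 4*(-4)*7)*103 = -145 + (-2 - 112)*103 = -145 - 114*103 = -145 - 11742 = -11887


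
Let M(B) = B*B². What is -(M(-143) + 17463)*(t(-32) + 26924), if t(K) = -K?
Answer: 78354191264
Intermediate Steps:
M(B) = B³
-(M(-143) + 17463)*(t(-32) + 26924) = -((-143)³ + 17463)*(-1*(-32) + 26924) = -(-2924207 + 17463)*(32 + 26924) = -(-2906744)*26956 = -1*(-78354191264) = 78354191264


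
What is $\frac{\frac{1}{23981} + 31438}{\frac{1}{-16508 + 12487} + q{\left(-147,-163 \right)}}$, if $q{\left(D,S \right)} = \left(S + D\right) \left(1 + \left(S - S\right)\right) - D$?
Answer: $- \frac{433070132037}{2245388992} \approx -192.87$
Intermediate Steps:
$q{\left(D,S \right)} = S$ ($q{\left(D,S \right)} = \left(D + S\right) \left(1 + 0\right) - D = \left(D + S\right) 1 - D = \left(D + S\right) - D = S$)
$\frac{\frac{1}{23981} + 31438}{\frac{1}{-16508 + 12487} + q{\left(-147,-163 \right)}} = \frac{\frac{1}{23981} + 31438}{\frac{1}{-16508 + 12487} - 163} = \frac{\frac{1}{23981} + 31438}{\frac{1}{-4021} - 163} = \frac{753914679}{23981 \left(- \frac{1}{4021} - 163\right)} = \frac{753914679}{23981 \left(- \frac{655424}{4021}\right)} = \frac{753914679}{23981} \left(- \frac{4021}{655424}\right) = - \frac{433070132037}{2245388992}$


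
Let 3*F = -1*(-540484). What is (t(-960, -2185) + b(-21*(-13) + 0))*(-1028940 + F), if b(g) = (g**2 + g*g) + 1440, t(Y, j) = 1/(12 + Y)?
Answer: -90822778016152/711 ≈ -1.2774e+11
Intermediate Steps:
F = 540484/3 (F = (-1*(-540484))/3 = (1/3)*540484 = 540484/3 ≈ 1.8016e+5)
b(g) = 1440 + 2*g**2 (b(g) = (g**2 + g**2) + 1440 = 2*g**2 + 1440 = 1440 + 2*g**2)
(t(-960, -2185) + b(-21*(-13) + 0))*(-1028940 + F) = (1/(12 - 960) + (1440 + 2*(-21*(-13) + 0)**2))*(-1028940 + 540484/3) = (1/(-948) + (1440 + 2*(273 + 0)**2))*(-2546336/3) = (-1/948 + (1440 + 2*273**2))*(-2546336/3) = (-1/948 + (1440 + 2*74529))*(-2546336/3) = (-1/948 + (1440 + 149058))*(-2546336/3) = (-1/948 + 150498)*(-2546336/3) = (142672103/948)*(-2546336/3) = -90822778016152/711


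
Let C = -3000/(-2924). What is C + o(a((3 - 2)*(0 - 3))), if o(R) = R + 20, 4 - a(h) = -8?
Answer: 24142/731 ≈ 33.026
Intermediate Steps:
a(h) = 12 (a(h) = 4 - 1*(-8) = 4 + 8 = 12)
o(R) = 20 + R
C = 750/731 (C = -3000*(-1/2924) = 750/731 ≈ 1.0260)
C + o(a((3 - 2)*(0 - 3))) = 750/731 + (20 + 12) = 750/731 + 32 = 24142/731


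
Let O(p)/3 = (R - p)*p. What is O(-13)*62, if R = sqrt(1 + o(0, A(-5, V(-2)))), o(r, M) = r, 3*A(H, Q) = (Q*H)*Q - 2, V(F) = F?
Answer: -33852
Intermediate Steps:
A(H, Q) = -2/3 + H*Q**2/3 (A(H, Q) = ((Q*H)*Q - 2)/3 = ((H*Q)*Q - 2)/3 = (H*Q**2 - 2)/3 = (-2 + H*Q**2)/3 = -2/3 + H*Q**2/3)
R = 1 (R = sqrt(1 + 0) = sqrt(1) = 1)
O(p) = 3*p*(1 - p) (O(p) = 3*((1 - p)*p) = 3*(p*(1 - p)) = 3*p*(1 - p))
O(-13)*62 = (3*(-13)*(1 - 1*(-13)))*62 = (3*(-13)*(1 + 13))*62 = (3*(-13)*14)*62 = -546*62 = -33852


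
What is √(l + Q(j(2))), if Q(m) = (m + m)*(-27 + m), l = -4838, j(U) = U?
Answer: I*√4938 ≈ 70.271*I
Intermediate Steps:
Q(m) = 2*m*(-27 + m) (Q(m) = (2*m)*(-27 + m) = 2*m*(-27 + m))
√(l + Q(j(2))) = √(-4838 + 2*2*(-27 + 2)) = √(-4838 + 2*2*(-25)) = √(-4838 - 100) = √(-4938) = I*√4938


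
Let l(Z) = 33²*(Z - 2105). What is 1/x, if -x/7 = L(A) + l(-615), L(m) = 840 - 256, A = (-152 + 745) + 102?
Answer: 1/20730472 ≈ 4.8238e-8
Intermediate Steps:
l(Z) = -2292345 + 1089*Z (l(Z) = 1089*(-2105 + Z) = -2292345 + 1089*Z)
A = 695 (A = 593 + 102 = 695)
L(m) = 584
x = 20730472 (x = -7*(584 + (-2292345 + 1089*(-615))) = -7*(584 + (-2292345 - 669735)) = -7*(584 - 2962080) = -7*(-2961496) = 20730472)
1/x = 1/20730472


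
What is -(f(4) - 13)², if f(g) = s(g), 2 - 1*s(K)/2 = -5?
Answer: -1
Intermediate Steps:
s(K) = 14 (s(K) = 4 - 2*(-5) = 4 + 10 = 14)
f(g) = 14
-(f(4) - 13)² = -(14 - 13)² = -1*1² = -1*1 = -1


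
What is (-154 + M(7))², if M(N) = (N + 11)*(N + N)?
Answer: 9604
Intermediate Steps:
M(N) = 2*N*(11 + N) (M(N) = (11 + N)*(2*N) = 2*N*(11 + N))
(-154 + M(7))² = (-154 + 2*7*(11 + 7))² = (-154 + 2*7*18)² = (-154 + 252)² = 98² = 9604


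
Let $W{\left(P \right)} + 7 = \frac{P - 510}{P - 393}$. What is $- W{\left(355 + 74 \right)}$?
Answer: $\frac{37}{4} \approx 9.25$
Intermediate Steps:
$W{\left(P \right)} = -7 + \frac{-510 + P}{-393 + P}$ ($W{\left(P \right)} = -7 + \frac{P - 510}{P - 393} = -7 + \frac{-510 + P}{-393 + P}$)
$- W{\left(355 + 74 \right)} = - \frac{3 \left(747 - 2 \left(355 + 74\right)\right)}{-393 + \left(355 + 74\right)} = - \frac{3 \left(747 - 858\right)}{-393 + 429} = - \frac{3 \left(747 - 858\right)}{36} = - \frac{3 \left(-111\right)}{36} = \left(-1\right) \left(- \frac{37}{4}\right) = \frac{37}{4}$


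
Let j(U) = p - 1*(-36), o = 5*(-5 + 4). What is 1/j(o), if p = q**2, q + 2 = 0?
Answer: 1/40 ≈ 0.025000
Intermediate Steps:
q = -2 (q = -2 + 0 = -2)
o = -5 (o = 5*(-1) = -5)
p = 4 (p = (-2)**2 = 4)
j(U) = 40 (j(U) = 4 - 1*(-36) = 4 + 36 = 40)
1/j(o) = 1/40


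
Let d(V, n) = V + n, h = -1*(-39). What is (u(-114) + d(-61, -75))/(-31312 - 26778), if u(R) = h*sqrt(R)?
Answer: 68/29045 - 39*I*sqrt(114)/58090 ≈ 0.0023412 - 0.0071683*I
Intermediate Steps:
h = 39
u(R) = 39*sqrt(R)
(u(-114) + d(-61, -75))/(-31312 - 26778) = (39*sqrt(-114) + (-61 - 75))/(-31312 - 26778) = (39*(I*sqrt(114)) - 136)/(-58090) = (39*I*sqrt(114) - 136)*(-1/58090) = (-136 + 39*I*sqrt(114))*(-1/58090) = 68/29045 - 39*I*sqrt(114)/58090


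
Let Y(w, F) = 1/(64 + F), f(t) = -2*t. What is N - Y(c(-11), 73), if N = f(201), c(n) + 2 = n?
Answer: -55075/137 ≈ -402.01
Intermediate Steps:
c(n) = -2 + n
N = -402 (N = -2*201 = -402)
N - Y(c(-11), 73) = -402 - 1/(64 + 73) = -402 - 1/137 = -55075/137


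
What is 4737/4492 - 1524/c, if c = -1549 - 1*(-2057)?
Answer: -8739/4492 ≈ -1.9455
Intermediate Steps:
c = 508 (c = -1549 + 2057 = 508)
4737/4492 - 1524/c = 4737/4492 - 1524/508 = 4737*(1/4492) - 1524*1/508 = 4737/4492 - 3 = -8739/4492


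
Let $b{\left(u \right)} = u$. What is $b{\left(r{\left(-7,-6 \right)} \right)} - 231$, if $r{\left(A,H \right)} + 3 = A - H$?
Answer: $-235$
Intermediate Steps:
$r{\left(A,H \right)} = -3 + A - H$ ($r{\left(A,H \right)} = -3 + \left(A - H\right) = -3 + A - H$)
$b{\left(r{\left(-7,-6 \right)} \right)} - 231 = \left(-3 - 7 - -6\right) - 231 = \left(-3 - 7 + 6\right) - 231 = -4 - 231 = -235$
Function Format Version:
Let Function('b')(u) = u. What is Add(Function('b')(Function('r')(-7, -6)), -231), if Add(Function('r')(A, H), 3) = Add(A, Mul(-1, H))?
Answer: -235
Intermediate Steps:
Function('r')(A, H) = Add(-3, A, Mul(-1, H)) (Function('r')(A, H) = Add(-3, Add(A, Mul(-1, H))) = Add(-3, A, Mul(-1, H)))
Add(Function('b')(Function('r')(-7, -6)), -231) = Add(Add(-3, -7, Mul(-1, -6)), -231) = Add(Add(-3, -7, 6), -231) = Add(-4, -231) = -235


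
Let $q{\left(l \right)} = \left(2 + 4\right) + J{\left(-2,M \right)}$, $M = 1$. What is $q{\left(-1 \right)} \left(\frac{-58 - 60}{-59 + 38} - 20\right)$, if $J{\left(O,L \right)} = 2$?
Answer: $- \frac{2416}{21} \approx -115.05$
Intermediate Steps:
$q{\left(l \right)} = 8$ ($q{\left(l \right)} = \left(2 + 4\right) + 2 = 6 + 2 = 8$)
$q{\left(-1 \right)} \left(\frac{-58 - 60}{-59 + 38} - 20\right) = 8 \left(\frac{-58 - 60}{-59 + 38} - 20\right) = 8 \left(- \frac{118}{-21} - 20\right) = 8 \left(\left(-118\right) \left(- \frac{1}{21}\right) - 20\right) = 8 \left(\frac{118}{21} - 20\right) = 8 \left(- \frac{302}{21}\right) = - \frac{2416}{21}$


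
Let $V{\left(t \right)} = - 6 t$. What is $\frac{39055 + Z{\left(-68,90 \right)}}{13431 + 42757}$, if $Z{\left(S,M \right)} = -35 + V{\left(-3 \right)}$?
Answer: $\frac{19519}{28094} \approx 0.69477$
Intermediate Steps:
$Z{\left(S,M \right)} = -17$ ($Z{\left(S,M \right)} = -35 - -18 = -35 + 18 = -17$)
$\frac{39055 + Z{\left(-68,90 \right)}}{13431 + 42757} = \frac{39055 - 17}{13431 + 42757} = \frac{39038}{56188} = 39038 \cdot \frac{1}{56188} = \frac{19519}{28094}$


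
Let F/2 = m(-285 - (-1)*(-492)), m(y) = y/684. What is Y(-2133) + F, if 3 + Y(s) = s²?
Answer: 518663945/114 ≈ 4.5497e+6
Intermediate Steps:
Y(s) = -3 + s²
m(y) = y/684 (m(y) = y*(1/684) = y/684)
F = -259/114 (F = 2*((-285 - (-1)*(-492))/684) = 2*((-285 - 1*492)/684) = 2*((-285 - 492)/684) = 2*((1/684)*(-777)) = 2*(-259/228) = -259/114 ≈ -2.2719)
Y(-2133) + F = (-3 + (-2133)²) - 259/114 = (-3 + 4549689) - 259/114 = 4549686 - 259/114 = 518663945/114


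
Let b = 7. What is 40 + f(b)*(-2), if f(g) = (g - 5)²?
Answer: 32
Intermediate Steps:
f(g) = (-5 + g)²
40 + f(b)*(-2) = 40 + (-5 + 7)²*(-2) = 40 + 2²*(-2) = 40 + 4*(-2) = 40 - 8 = 32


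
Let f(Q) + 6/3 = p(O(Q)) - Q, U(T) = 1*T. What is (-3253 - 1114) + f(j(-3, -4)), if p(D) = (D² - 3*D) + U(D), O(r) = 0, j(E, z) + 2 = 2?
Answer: -4369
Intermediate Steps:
U(T) = T
j(E, z) = 0 (j(E, z) = -2 + 2 = 0)
p(D) = D² - 2*D (p(D) = (D² - 3*D) + D = D² - 2*D)
f(Q) = -2 - Q (f(Q) = -2 + (0*(-2 + 0) - Q) = -2 + (0*(-2) - Q) = -2 + (0 - Q) = -2 - Q)
(-3253 - 1114) + f(j(-3, -4)) = (-3253 - 1114) + (-2 - 1*0) = -4367 + (-2 + 0) = -4367 - 2 = -4369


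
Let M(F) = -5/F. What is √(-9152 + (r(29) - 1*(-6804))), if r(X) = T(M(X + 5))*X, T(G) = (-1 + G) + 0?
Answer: I*√2752742/34 ≈ 48.798*I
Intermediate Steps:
T(G) = -1 + G
r(X) = X*(-1 - 5/(5 + X)) (r(X) = (-1 - 5/(X + 5))*X = (-1 - 5/(5 + X))*X = X*(-1 - 5/(5 + X)))
√(-9152 + (r(29) - 1*(-6804))) = √(-9152 + (-1*29*(10 + 29)/(5 + 29) - 1*(-6804))) = √(-9152 + (-1*29*39/34 + 6804)) = √(-9152 + (-1*29*1/34*39 + 6804)) = √(-9152 + (-1131/34 + 6804)) = √(-9152 + 230205/34) = √(-80963/34) = I*√2752742/34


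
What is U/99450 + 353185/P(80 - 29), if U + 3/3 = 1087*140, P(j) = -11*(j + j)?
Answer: -171340703/546975 ≈ -313.25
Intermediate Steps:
P(j) = -22*j
U = 152179 (U = -1 + 1087*140 = -1 + 152180 = 152179)
U/99450 + 353185/P(80 - 29) = 152179/99450 + 353185/((-22*(80 - 29))) = 152179*(1/99450) + 353185/((-22*51)) = 152179/99450 + 353185/(-1122) = 152179/99450 + 353185*(-1/1122) = 152179/99450 - 353185/1122 = -171340703/546975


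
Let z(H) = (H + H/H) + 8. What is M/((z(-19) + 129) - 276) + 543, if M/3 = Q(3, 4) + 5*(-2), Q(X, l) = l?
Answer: 85269/157 ≈ 543.11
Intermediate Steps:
z(H) = 9 + H (z(H) = (H + 1) + 8 = (1 + H) + 8 = 9 + H)
M = -18 (M = 3*(4 + 5*(-2)) = 3*(4 - 10) = 3*(-6) = -18)
M/((z(-19) + 129) - 276) + 543 = -18/(((9 - 19) + 129) - 276) + 543 = -18/((-10 + 129) - 276) + 543 = -18/(119 - 276) + 543 = -18/(-157) + 543 = -1/157*(-18) + 543 = 18/157 + 543 = 85269/157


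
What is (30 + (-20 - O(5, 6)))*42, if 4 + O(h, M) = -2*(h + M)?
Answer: 1512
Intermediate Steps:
O(h, M) = -4 - 2*M - 2*h (O(h, M) = -4 - 2*(h + M) = -4 - 2*(M + h) = -4 + (-2*M - 2*h) = -4 - 2*M - 2*h)
(30 + (-20 - O(5, 6)))*42 = (30 + (-20 - (-4 - 2*6 - 2*5)))*42 = (30 + (-20 - (-4 - 12 - 10)))*42 = (30 + (-20 - 1*(-26)))*42 = (30 + (-20 + 26))*42 = (30 + 6)*42 = 36*42 = 1512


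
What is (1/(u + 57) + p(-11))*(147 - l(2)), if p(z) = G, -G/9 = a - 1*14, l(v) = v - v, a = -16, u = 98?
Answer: 6152097/155 ≈ 39691.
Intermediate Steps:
l(v) = 0
G = 270 (G = -9*(-16 - 1*14) = -9*(-16 - 14) = -9*(-30) = 270)
p(z) = 270
(1/(u + 57) + p(-11))*(147 - l(2)) = (1/(98 + 57) + 270)*(147 - 1*0) = (1/155 + 270)*(147 + 0) = (1/155 + 270)*147 = (41851/155)*147 = 6152097/155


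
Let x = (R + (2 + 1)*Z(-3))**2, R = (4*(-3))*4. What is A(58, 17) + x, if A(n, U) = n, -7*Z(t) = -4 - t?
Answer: 113731/49 ≈ 2321.0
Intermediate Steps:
Z(t) = 4/7 + t/7 (Z(t) = -(-4 - t)/7 = 4/7 + t/7)
R = -48 (R = -12*4 = -48)
x = 110889/49 (x = (-48 + (2 + 1)*(4/7 + (1/7)*(-3)))**2 = (-48 + 3*(4/7 - 3/7))**2 = (-48 + 3*(1/7))**2 = (-48 + 3/7)**2 = (-333/7)**2 = 110889/49 ≈ 2263.0)
A(58, 17) + x = 58 + 110889/49 = 113731/49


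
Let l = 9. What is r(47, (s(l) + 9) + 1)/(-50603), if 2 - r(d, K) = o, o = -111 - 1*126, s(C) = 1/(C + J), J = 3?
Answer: -239/50603 ≈ -0.0047230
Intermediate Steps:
s(C) = 1/(3 + C) (s(C) = 1/(C + 3) = 1/(3 + C))
o = -237 (o = -111 - 126 = -237)
r(d, K) = 239 (r(d, K) = 2 - 1*(-237) = 2 + 237 = 239)
r(47, (s(l) + 9) + 1)/(-50603) = 239/(-50603) = 239*(-1/50603) = -239/50603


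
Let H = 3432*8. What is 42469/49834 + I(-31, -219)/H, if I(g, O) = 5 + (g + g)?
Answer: 193864721/228040384 ≈ 0.85013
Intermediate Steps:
H = 27456
I(g, O) = 5 + 2*g
42469/49834 + I(-31, -219)/H = 42469/49834 + (5 + 2*(-31))/27456 = 42469*(1/49834) + (5 - 62)*(1/27456) = 42469/49834 - 57*1/27456 = 42469/49834 - 19/9152 = 193864721/228040384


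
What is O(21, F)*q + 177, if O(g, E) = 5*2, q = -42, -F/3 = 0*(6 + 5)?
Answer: -243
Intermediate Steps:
F = 0 (F = -0*(6 + 5) = -0*11 = -3*0 = 0)
O(g, E) = 10
O(21, F)*q + 177 = 10*(-42) + 177 = -420 + 177 = -243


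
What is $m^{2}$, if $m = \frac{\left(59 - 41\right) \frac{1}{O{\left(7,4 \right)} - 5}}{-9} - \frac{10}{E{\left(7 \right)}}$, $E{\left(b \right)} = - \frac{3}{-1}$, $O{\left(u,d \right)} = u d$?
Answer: $\frac{55696}{4761} \approx 11.698$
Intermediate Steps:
$O{\left(u,d \right)} = d u$
$E{\left(b \right)} = 3$ ($E{\left(b \right)} = \left(-3\right) \left(-1\right) = 3$)
$m = - \frac{236}{69}$ ($m = \frac{\left(59 - 41\right) \frac{1}{4 \cdot 7 - 5}}{-9} - \frac{10}{3} = \frac{18}{28 - 5} \left(- \frac{1}{9}\right) - \frac{10}{3} = \frac{18}{23} \left(- \frac{1}{9}\right) - \frac{10}{3} = - \frac{2}{23} - \frac{10}{3} = - \frac{236}{69} \approx -3.4203$)
$m^{2} = \left(- \frac{236}{69}\right)^{2} = \frac{55696}{4761}$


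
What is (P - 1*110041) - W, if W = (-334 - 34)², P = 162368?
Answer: -83097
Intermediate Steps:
W = 135424 (W = (-368)² = 135424)
(P - 1*110041) - W = (162368 - 1*110041) - 1*135424 = (162368 - 110041) - 135424 = 52327 - 135424 = -83097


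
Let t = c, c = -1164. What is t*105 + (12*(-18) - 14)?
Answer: -122450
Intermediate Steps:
t = -1164
t*105 + (12*(-18) - 14) = -1164*105 + (12*(-18) - 14) = -122220 + (-216 - 14) = -122220 - 230 = -122450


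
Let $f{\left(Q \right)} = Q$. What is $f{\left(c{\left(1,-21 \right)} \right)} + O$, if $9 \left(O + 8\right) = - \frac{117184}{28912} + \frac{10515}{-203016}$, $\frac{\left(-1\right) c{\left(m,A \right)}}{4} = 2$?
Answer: $- \frac{18110759039}{1100549736} \approx -16.456$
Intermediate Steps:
$c{\left(m,A \right)} = -8$ ($c{\left(m,A \right)} = \left(-4\right) 2 = -8$)
$O = - \frac{9306361151}{1100549736}$ ($O = -8 + \frac{- \frac{117184}{28912} + \frac{10515}{-203016}}{9} = -8 + \frac{\left(-117184\right) \frac{1}{28912} + 10515 \left(- \frac{1}{203016}\right)}{9} = -8 + \frac{- \frac{7324}{1807} - \frac{3505}{67672}}{9} = -8 + \frac{1}{9} \left(- \frac{501963263}{122283304}\right) = -8 - \frac{501963263}{1100549736} = - \frac{9306361151}{1100549736} \approx -8.4561$)
$f{\left(c{\left(1,-21 \right)} \right)} + O = -8 - \frac{9306361151}{1100549736} = - \frac{18110759039}{1100549736}$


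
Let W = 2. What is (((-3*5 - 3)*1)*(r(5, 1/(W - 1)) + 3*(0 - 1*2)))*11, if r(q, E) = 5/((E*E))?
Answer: 198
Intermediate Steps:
r(q, E) = 5/E**2 (r(q, E) = 5/(E**2) = 5/E**2)
(((-3*5 - 3)*1)*(r(5, 1/(W - 1)) + 3*(0 - 1*2)))*11 = (((-3*5 - 3)*1)*(5/(1/(2 - 1))**2 + 3*(0 - 1*2)))*11 = (((-15 - 3)*1)*(5/(1/1)**2 + 3*(0 - 2)))*11 = ((-18*1)*(5/1**2 + 3*(-2)))*11 = -18*(5*1 - 6)*11 = -18*(5 - 6)*11 = -18*(-1)*11 = 18*11 = 198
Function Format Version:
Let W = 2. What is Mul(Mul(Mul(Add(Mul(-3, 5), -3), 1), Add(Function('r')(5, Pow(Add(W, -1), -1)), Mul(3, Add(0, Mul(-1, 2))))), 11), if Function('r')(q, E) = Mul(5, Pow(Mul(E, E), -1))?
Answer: 198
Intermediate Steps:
Function('r')(q, E) = Mul(5, Pow(E, -2)) (Function('r')(q, E) = Mul(5, Pow(Pow(E, 2), -1)) = Mul(5, Pow(E, -2)))
Mul(Mul(Mul(Add(Mul(-3, 5), -3), 1), Add(Function('r')(5, Pow(Add(W, -1), -1)), Mul(3, Add(0, Mul(-1, 2))))), 11) = Mul(Mul(Mul(Add(Mul(-3, 5), -3), 1), Add(Mul(5, Pow(Pow(Add(2, -1), -1), -2)), Mul(3, Add(0, Mul(-1, 2))))), 11) = Mul(Mul(Mul(Add(-15, -3), 1), Add(Mul(5, Pow(Pow(1, -1), -2)), Mul(3, Add(0, -2)))), 11) = Mul(Mul(Mul(-18, 1), Add(Mul(5, Pow(1, -2)), Mul(3, -2))), 11) = Mul(Mul(-18, Add(Mul(5, 1), -6)), 11) = Mul(Mul(-18, Add(5, -6)), 11) = Mul(Mul(-18, -1), 11) = Mul(18, 11) = 198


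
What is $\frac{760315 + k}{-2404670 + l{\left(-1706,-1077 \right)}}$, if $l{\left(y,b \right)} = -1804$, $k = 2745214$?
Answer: $- \frac{3505529}{2406474} \approx -1.4567$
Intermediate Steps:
$\frac{760315 + k}{-2404670 + l{\left(-1706,-1077 \right)}} = \frac{760315 + 2745214}{-2404670 - 1804} = \frac{3505529}{-2406474} = 3505529 \left(- \frac{1}{2406474}\right) = - \frac{3505529}{2406474}$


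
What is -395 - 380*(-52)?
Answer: 19365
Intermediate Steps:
-395 - 380*(-52) = -395 + 19760 = 19365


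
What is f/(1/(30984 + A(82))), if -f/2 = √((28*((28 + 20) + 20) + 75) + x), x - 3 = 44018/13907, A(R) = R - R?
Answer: -123936*√95985043161/13907 ≈ -2.7610e+6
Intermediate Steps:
A(R) = 0
x = 85739/13907 (x = 3 + 44018/13907 = 85739/13907 ≈ 6.1652)
f = -4*√95985043161/13907 (f = -2*√((28*((28 + 20) + 20) + 75) + 85739/13907) = -2*√((28*(48 + 20) + 75) + 85739/13907) = -2*√((28*68 + 75) + 85739/13907) = -2*√((1904 + 75) + 85739/13907) = -2*√(1979 + 85739/13907) = -4*√95985043161/13907 ≈ -89.110)
f/(1/(30984 + A(82))) = (-4*√95985043161/13907)/(1/(30984 + 0)) = (-4*√95985043161/13907)/(1/30984) = -4*√95985043161/13907*30984 = -123936*√95985043161/13907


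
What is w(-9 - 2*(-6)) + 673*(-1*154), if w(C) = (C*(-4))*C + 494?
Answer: -103184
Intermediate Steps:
w(C) = 494 - 4*C² (w(C) = (-4*C)*C + 494 = -4*C² + 494 = 494 - 4*C²)
w(-9 - 2*(-6)) + 673*(-1*154) = (494 - 4*(-9 - 2*(-6))²) + 673*(-1*154) = (494 - 4*(-9 + 12)²) + 673*(-154) = (494 - 4*3²) - 103642 = (494 - 4*9) - 103642 = (494 - 36) - 103642 = 458 - 103642 = -103184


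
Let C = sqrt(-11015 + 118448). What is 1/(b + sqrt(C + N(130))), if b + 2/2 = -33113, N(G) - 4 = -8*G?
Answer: -1/(33114 - I*sqrt(1036 - 3*sqrt(11937))) ≈ -3.0199e-5 - 2.427e-8*I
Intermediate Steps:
N(G) = 4 - 8*G
C = 3*sqrt(11937) (C = sqrt(107433) = 3*sqrt(11937) ≈ 327.77)
b = -33114 (b = -1 - 33113 = -33114)
1/(b + sqrt(C + N(130))) = 1/(-33114 + sqrt(3*sqrt(11937) + (4 - 8*130))) = 1/(-33114 + sqrt(3*sqrt(11937) + (4 - 1040))) = 1/(-33114 + sqrt(3*sqrt(11937) - 1036)) = 1/(-33114 + sqrt(-1036 + 3*sqrt(11937)))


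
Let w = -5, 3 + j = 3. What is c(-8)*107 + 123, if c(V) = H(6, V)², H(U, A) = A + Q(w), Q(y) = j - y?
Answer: 1086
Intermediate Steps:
j = 0 (j = -3 + 3 = 0)
Q(y) = -y (Q(y) = 0 - y = -y)
H(U, A) = 5 + A (H(U, A) = A - 1*(-5) = A + 5 = 5 + A)
c(V) = (5 + V)²
c(-8)*107 + 123 = (5 - 8)²*107 + 123 = (-3)²*107 + 123 = 9*107 + 123 = 963 + 123 = 1086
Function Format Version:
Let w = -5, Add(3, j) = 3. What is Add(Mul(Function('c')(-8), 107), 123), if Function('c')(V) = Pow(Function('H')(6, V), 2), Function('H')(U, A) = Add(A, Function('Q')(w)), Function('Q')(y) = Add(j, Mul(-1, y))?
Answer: 1086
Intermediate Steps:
j = 0 (j = Add(-3, 3) = 0)
Function('Q')(y) = Mul(-1, y) (Function('Q')(y) = Add(0, Mul(-1, y)) = Mul(-1, y))
Function('H')(U, A) = Add(5, A) (Function('H')(U, A) = Add(A, Mul(-1, -5)) = Add(A, 5) = Add(5, A))
Function('c')(V) = Pow(Add(5, V), 2)
Add(Mul(Function('c')(-8), 107), 123) = Add(Mul(Pow(Add(5, -8), 2), 107), 123) = Add(Mul(Pow(-3, 2), 107), 123) = Add(Mul(9, 107), 123) = Add(963, 123) = 1086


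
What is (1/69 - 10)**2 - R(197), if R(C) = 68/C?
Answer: 93196289/937917 ≈ 99.365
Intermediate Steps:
(1/69 - 10)**2 - R(197) = (1/69 - 10)**2 - 68/197 = (-689/69)**2 - 1*68/197 = 474721/4761 - 68/197 = 93196289/937917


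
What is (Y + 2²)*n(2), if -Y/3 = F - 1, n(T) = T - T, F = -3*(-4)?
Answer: 0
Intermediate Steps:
F = 12
n(T) = 0
Y = -33 (Y = -3*(12 - 1) = -3*11 = -33)
(Y + 2²)*n(2) = (-33 + 2²)*0 = (-33 + 4)*0 = -29*0 = 0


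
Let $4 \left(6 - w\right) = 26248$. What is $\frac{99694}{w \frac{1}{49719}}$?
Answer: $- \frac{2478342993}{3278} \approx -7.5605 \cdot 10^{5}$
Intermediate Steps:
$w = -6556$ ($w = 6 - 6562 = -6556$)
$\frac{99694}{w \frac{1}{49719}} = \frac{99694}{\left(-6556\right) \frac{1}{49719}} = \frac{99694}{- \frac{6556}{49719}} = 99694 \left(- \frac{49719}{6556}\right) = - \frac{2478342993}{3278}$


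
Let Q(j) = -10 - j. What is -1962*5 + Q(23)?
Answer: -9843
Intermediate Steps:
-1962*5 + Q(23) = -1962*5 + (-10 - 1*23) = -327*30 + (-10 - 23) = -9810 - 33 = -9843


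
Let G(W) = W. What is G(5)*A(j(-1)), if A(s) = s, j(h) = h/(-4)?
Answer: 5/4 ≈ 1.2500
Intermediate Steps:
j(h) = -h/4 (j(h) = h*(-¼) = -h/4)
G(5)*A(j(-1)) = 5*(-¼*(-1)) = 5*(¼) = 5/4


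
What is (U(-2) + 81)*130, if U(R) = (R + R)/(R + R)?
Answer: 10660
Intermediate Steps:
U(R) = 1 (U(R) = (2*R)/((2*R)) = (2*R)*(1/(2*R)) = 1)
(U(-2) + 81)*130 = (1 + 81)*130 = 82*130 = 10660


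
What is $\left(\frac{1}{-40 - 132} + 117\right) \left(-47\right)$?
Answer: $- \frac{945781}{172} \approx -5498.7$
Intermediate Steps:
$\left(\frac{1}{-40 - 132} + 117\right) \left(-47\right) = \left(\frac{1}{-172} + 117\right) \left(-47\right) = \left(- \frac{1}{172} + 117\right) \left(-47\right) = \frac{20123}{172} \left(-47\right) = - \frac{945781}{172}$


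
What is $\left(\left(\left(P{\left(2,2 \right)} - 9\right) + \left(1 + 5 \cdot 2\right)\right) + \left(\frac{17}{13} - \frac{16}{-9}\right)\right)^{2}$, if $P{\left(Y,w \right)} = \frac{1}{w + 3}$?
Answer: $\frac{9560464}{342225} \approx 27.936$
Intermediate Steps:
$P{\left(Y,w \right)} = \frac{1}{3 + w}$
$\left(\left(\left(P{\left(2,2 \right)} - 9\right) + \left(1 + 5 \cdot 2\right)\right) + \left(\frac{17}{13} - \frac{16}{-9}\right)\right)^{2} = \left(\left(\left(\frac{1}{3 + 2} - 9\right) + \left(1 + 5 \cdot 2\right)\right) + \left(\frac{17}{13} - \frac{16}{-9}\right)\right)^{2} = \left(\left(\left(\frac{1}{5} - 9\right) + \left(1 + 10\right)\right) + \left(17 \cdot \frac{1}{13} - - \frac{16}{9}\right)\right)^{2} = \left(\left(\left(\frac{1}{5} - 9\right) + 11\right) + \left(\frac{17}{13} + \frac{16}{9}\right)\right)^{2} = \left(\left(- \frac{44}{5} + 11\right) + \frac{361}{117}\right)^{2} = \left(\frac{11}{5} + \frac{361}{117}\right)^{2} = \left(\frac{3092}{585}\right)^{2} = \frac{9560464}{342225}$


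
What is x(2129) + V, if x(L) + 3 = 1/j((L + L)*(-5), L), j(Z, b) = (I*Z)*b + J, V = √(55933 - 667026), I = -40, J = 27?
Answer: -5439169280/1813056427 + I*√611093 ≈ -3.0 + 781.72*I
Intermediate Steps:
V = I*√611093 (V = √(-611093) = I*√611093 ≈ 781.72*I)
j(Z, b) = 27 - 40*Z*b (j(Z, b) = (-40*Z)*b + 27 = -40*Z*b + 27 = 27 - 40*Z*b)
x(L) = -3 + 1/(27 + 400*L²) (x(L) = -3 + 1/(27 - 40*(L + L)*(-5)*L) = -3 + 1/(27 - 40*(2*L)*(-5)*L) = -3 + 1/(27 - 40*(-10*L)*L) = -3 + 1/(27 + 400*L²))
x(2129) + V = 80*(1 + 15*2129²)/(-27 - 400*2129²) + I*√611093 = 80*(1 + 15*4532641)/(-27 - 400*4532641) + I*√611093 = 80*(1 + 67989615)/(-27 - 1813056400) + I*√611093 = 80*67989616/(-1813056427) + I*√611093 = 80*(-1/1813056427)*67989616 + I*√611093 = -5439169280/1813056427 + I*√611093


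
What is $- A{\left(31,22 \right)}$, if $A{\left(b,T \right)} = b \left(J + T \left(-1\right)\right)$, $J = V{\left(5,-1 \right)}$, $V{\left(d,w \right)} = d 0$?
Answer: $682$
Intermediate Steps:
$V{\left(d,w \right)} = 0$
$J = 0$
$A{\left(b,T \right)} = - T b$ ($A{\left(b,T \right)} = b \left(0 + T \left(-1\right)\right) = b \left(0 - T\right) = b \left(- T\right) = - T b$)
$- A{\left(31,22 \right)} = - \left(-1\right) 22 \cdot 31 = \left(-1\right) \left(-682\right) = 682$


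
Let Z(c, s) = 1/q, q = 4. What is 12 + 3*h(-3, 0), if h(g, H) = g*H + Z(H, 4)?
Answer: 51/4 ≈ 12.750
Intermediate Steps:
Z(c, s) = ¼ (Z(c, s) = 1/4 = ¼)
h(g, H) = ¼ + H*g (h(g, H) = g*H + ¼ = H*g + ¼ = ¼ + H*g)
12 + 3*h(-3, 0) = 12 + 3*(¼ + 0*(-3)) = 12 + 3*(¼ + 0) = 12 + 3*(¼) = 12 + ¾ = 51/4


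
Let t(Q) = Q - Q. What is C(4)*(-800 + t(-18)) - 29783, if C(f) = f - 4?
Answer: -29783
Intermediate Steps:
t(Q) = 0
C(f) = -4 + f
C(4)*(-800 + t(-18)) - 29783 = (-4 + 4)*(-800 + 0) - 29783 = 0*(-800) - 29783 = 0 - 29783 = -29783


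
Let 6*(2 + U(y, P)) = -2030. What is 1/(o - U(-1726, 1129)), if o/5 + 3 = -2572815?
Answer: -3/38591249 ≈ -7.7738e-8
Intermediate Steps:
o = -12864090 (o = -15 + 5*(-2572815) = -15 - 12864075 = -12864090)
U(y, P) = -1021/3 (U(y, P) = -2 + (1/6)*(-2030) = -2 - 1015/3 = -1021/3)
1/(o - U(-1726, 1129)) = 1/(-12864090 - 1*(-1021/3)) = 1/(-12864090 + 1021/3) = 1/(-38591249/3) = -3/38591249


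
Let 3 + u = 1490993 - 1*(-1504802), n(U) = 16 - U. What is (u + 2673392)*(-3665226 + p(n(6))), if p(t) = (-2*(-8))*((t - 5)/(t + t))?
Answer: -20778817918848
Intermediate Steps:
u = 2995792 (u = -3 + (1490993 - 1*(-1504802)) = -3 + (1490993 + 1504802) = -3 + 2995795 = 2995792)
p(t) = 8*(-5 + t)/t (p(t) = 16*((-5 + t)/((2*t))) = 16*((-5 + t)*(1/(2*t))) = 16*((-5 + t)/(2*t)) = 8*(-5 + t)/t)
(u + 2673392)*(-3665226 + p(n(6))) = (2995792 + 2673392)*(-3665226 + (8 - 40/(16 - 1*6))) = 5669184*(-3665226 + (8 - 40/(16 - 6))) = 5669184*(-3665226 + (8 - 40/10)) = 5669184*(-3665226 + (8 - 40*1/10)) = 5669184*(-3665226 + (8 - 4)) = 5669184*(-3665226 + 4) = 5669184*(-3665222) = -20778817918848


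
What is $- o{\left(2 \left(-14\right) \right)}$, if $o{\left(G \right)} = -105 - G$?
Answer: $77$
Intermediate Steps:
$- o{\left(2 \left(-14\right) \right)} = - (-105 - 2 \left(-14\right)) = - (-105 - -28) = - (-105 + 28) = \left(-1\right) \left(-77\right) = 77$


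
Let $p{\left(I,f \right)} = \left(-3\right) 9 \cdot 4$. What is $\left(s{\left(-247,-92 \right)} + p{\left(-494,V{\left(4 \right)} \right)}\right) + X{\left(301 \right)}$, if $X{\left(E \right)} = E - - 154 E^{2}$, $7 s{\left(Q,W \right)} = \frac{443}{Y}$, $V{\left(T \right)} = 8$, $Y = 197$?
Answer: $\frac{19240838556}{1379} \approx 1.3953 \cdot 10^{7}$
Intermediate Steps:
$p{\left(I,f \right)} = -108$ ($p{\left(I,f \right)} = \left(-27\right) 4 = -108$)
$s{\left(Q,W \right)} = \frac{443}{1379}$ ($s{\left(Q,W \right)} = \frac{443 \cdot \frac{1}{197}}{7} = \frac{1}{7} \cdot \frac{443}{197} = \frac{443}{1379}$)
$X{\left(E \right)} = E + 154 E^{2}$
$\left(s{\left(-247,-92 \right)} + p{\left(-494,V{\left(4 \right)} \right)}\right) + X{\left(301 \right)} = \left(\frac{443}{1379} - 108\right) + 301 \left(1 + 154 \cdot 301\right) = - \frac{148489}{1379} + 301 \left(1 + 46354\right) = - \frac{148489}{1379} + 301 \cdot 46355 = - \frac{148489}{1379} + 13952855 = \frac{19240838556}{1379}$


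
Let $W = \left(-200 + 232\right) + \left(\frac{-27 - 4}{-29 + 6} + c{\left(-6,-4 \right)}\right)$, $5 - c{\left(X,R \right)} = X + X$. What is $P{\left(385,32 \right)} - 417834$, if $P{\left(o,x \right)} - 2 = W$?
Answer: $- \frac{9608978}{23} \approx -4.1778 \cdot 10^{5}$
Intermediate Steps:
$c{\left(X,R \right)} = 5 - 2 X$ ($c{\left(X,R \right)} = 5 - \left(X + X\right) = 5 - 2 X$)
$W = \frac{1158}{23}$ ($W = \left(-200 + 232\right) + \left(\frac{-27 - 4}{-29 + 6} + \left(5 - -12\right)\right) = 32 + \left(- \frac{31}{-23} + \left(5 + 12\right)\right) = 32 + \left(\left(-31\right) \left(- \frac{1}{23}\right) + 17\right) = 32 + \left(\frac{31}{23} + 17\right) = 32 + \frac{422}{23} = \frac{1158}{23} \approx 50.348$)
$P{\left(o,x \right)} = \frac{1204}{23}$ ($P{\left(o,x \right)} = 2 + \frac{1158}{23} = \frac{1204}{23}$)
$P{\left(385,32 \right)} - 417834 = \frac{1204}{23} - 417834 = - \frac{9608978}{23}$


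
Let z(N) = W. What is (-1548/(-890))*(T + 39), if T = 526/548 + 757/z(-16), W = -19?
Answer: 237231/1158335 ≈ 0.20480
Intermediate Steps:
z(N) = -19
T = -202421/5206 (T = 526/548 + 757/(-19) = 526*(1/548) + 757*(-1/19) = 263/274 - 757/19 = -202421/5206 ≈ -38.882)
(-1548/(-890))*(T + 39) = (-1548/(-890))*(-202421/5206 + 39) = -1548*(-1/890)*(613/5206) = (774/445)*(613/5206) = 237231/1158335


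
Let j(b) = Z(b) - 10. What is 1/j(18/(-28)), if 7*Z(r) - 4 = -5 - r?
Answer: -98/985 ≈ -0.099492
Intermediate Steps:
Z(r) = -⅐ - r/7 (Z(r) = 4/7 + (-5 - r)/7 = 4/7 + (-5/7 - r/7) = -⅐ - r/7)
j(b) = -71/7 - b/7 (j(b) = (-⅐ - b/7) - 10 = -71/7 - b/7)
1/j(18/(-28)) = 1/(-71/7 - 18/(7*(-28))) = 1/(-71/7 - 18*(-1)/(7*28)) = 1/(-71/7 - ⅐*(-9/14)) = 1/(-71/7 + 9/98) = 1/(-985/98) = -98/985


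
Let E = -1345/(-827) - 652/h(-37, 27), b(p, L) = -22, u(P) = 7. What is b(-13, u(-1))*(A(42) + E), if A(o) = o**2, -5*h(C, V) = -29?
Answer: -872277934/23983 ≈ -36371.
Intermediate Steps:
h(C, V) = 29/5 (h(C, V) = -1/5*(-29) = 29/5)
E = -2657015/23983 (E = -1345/(-827) - 652/29/5 = -1345*(-1/827) - 652*5/29 = 1345/827 - 3260/29 = -2657015/23983 ≈ -110.79)
b(-13, u(-1))*(A(42) + E) = -22*(42**2 - 2657015/23983) = -22*(1764 - 2657015/23983) = -22*39648997/23983 = -872277934/23983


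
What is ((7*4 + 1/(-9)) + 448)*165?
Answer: 235565/3 ≈ 78522.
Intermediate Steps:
((7*4 + 1/(-9)) + 448)*165 = ((28 - ⅑) + 448)*165 = (251/9 + 448)*165 = (4283/9)*165 = 235565/3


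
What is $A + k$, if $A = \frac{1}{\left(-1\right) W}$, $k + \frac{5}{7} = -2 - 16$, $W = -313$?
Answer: $- \frac{40996}{2191} \approx -18.711$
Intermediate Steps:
$k = - \frac{131}{7}$ ($k = - \frac{5}{7} - 18 = - \frac{131}{7} \approx -18.714$)
$A = \frac{1}{313}$ ($A = \frac{1}{\left(-1\right) \left(-313\right)} = \frac{1}{313} \approx 0.0031949$)
$A + k = \frac{1}{313} - \frac{131}{7} = - \frac{40996}{2191}$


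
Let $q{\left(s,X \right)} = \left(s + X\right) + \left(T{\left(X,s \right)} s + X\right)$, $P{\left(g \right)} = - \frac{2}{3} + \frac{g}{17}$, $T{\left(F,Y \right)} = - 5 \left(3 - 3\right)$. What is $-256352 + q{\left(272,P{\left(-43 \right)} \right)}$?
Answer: $- \frac{13060406}{51} \approx -2.5609 \cdot 10^{5}$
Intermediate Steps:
$T{\left(F,Y \right)} = 0$ ($T{\left(F,Y \right)} = \left(-5\right) 0 = 0$)
$P{\left(g \right)} = - \frac{2}{3} + \frac{g}{17}$ ($P{\left(g \right)} = \left(-2\right) \frac{1}{3} + g \frac{1}{17} = - \frac{2}{3} + \frac{g}{17}$)
$q{\left(s,X \right)} = s + 2 X$ ($q{\left(s,X \right)} = \left(s + X\right) + \left(0 s + X\right) = \left(X + s\right) + \left(0 + X\right) = \left(X + s\right) + X = s + 2 X$)
$-256352 + q{\left(272,P{\left(-43 \right)} \right)} = -256352 + \left(272 + 2 \left(- \frac{2}{3} + \frac{1}{17} \left(-43\right)\right)\right) = -256352 + \left(272 + 2 \left(- \frac{2}{3} - \frac{43}{17}\right)\right) = -256352 + \left(272 + 2 \left(- \frac{163}{51}\right)\right) = -256352 + \left(272 - \frac{326}{51}\right) = -256352 + \frac{13546}{51} = - \frac{13060406}{51}$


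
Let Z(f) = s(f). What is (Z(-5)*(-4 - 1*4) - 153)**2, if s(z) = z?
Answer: 12769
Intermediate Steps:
Z(f) = f
(Z(-5)*(-4 - 1*4) - 153)**2 = (-5*(-4 - 1*4) - 153)**2 = (-5*(-4 - 4) - 153)**2 = (-5*(-8) - 153)**2 = (40 - 153)**2 = (-113)**2 = 12769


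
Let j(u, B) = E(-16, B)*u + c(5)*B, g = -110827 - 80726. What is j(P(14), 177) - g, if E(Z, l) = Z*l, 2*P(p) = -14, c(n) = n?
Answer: 212262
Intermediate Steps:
P(p) = -7 (P(p) = (1/2)*(-14) = -7)
g = -191553
j(u, B) = 5*B - 16*B*u (j(u, B) = (-16*B)*u + 5*B = -16*B*u + 5*B = 5*B - 16*B*u)
j(P(14), 177) - g = 177*(5 - 16*(-7)) - 1*(-191553) = 177*(5 + 112) + 191553 = 177*117 + 191553 = 20709 + 191553 = 212262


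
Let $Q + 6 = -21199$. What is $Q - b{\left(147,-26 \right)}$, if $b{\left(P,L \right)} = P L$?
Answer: $-17383$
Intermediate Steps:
$Q = -21205$ ($Q = -6 - 21199 = -21205$)
$b{\left(P,L \right)} = L P$
$Q - b{\left(147,-26 \right)} = -21205 - \left(-26\right) 147 = -21205 - -3822 = -21205 + 3822 = -17383$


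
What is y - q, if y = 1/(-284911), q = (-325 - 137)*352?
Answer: 46333366463/284911 ≈ 1.6262e+5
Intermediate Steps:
q = -162624 (q = -462*352 = -162624)
y = -1/284911 ≈ -3.5099e-6
y - q = -1/284911 - 1*(-162624) = -1/284911 + 162624 = 46333366463/284911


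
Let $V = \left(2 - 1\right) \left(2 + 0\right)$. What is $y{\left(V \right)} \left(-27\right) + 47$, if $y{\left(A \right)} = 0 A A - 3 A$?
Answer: $209$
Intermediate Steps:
$V = 2$ ($V = 1 \cdot 2 = 2$)
$y{\left(A \right)} = - 3 A$ ($y{\left(A \right)} = 0 A - 3 A = 0 - 3 A = - 3 A$)
$y{\left(V \right)} \left(-27\right) + 47 = \left(-3\right) 2 \left(-27\right) + 47 = \left(-6\right) \left(-27\right) + 47 = 162 + 47 = 209$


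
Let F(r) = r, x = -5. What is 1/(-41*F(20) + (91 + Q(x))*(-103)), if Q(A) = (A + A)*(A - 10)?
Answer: -1/25643 ≈ -3.8997e-5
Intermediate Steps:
Q(A) = 2*A*(-10 + A) (Q(A) = (2*A)*(-10 + A) = 2*A*(-10 + A))
1/(-41*F(20) + (91 + Q(x))*(-103)) = 1/(-41*20 + (91 + 2*(-5)*(-10 - 5))*(-103)) = 1/(-820 + (91 + 2*(-5)*(-15))*(-103)) = 1/(-820 + (91 + 150)*(-103)) = 1/(-820 + 241*(-103)) = 1/(-820 - 24823) = 1/(-25643) = -1/25643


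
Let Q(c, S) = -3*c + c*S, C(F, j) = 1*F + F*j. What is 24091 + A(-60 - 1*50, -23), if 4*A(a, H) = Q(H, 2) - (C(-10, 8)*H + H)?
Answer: 23585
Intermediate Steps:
C(F, j) = F + F*j
Q(c, S) = -3*c + S*c
A(a, H) = 22*H (A(a, H) = (H*(-3 + 2) - ((-10*(1 + 8))*H + H))/4 = (H*(-1) - ((-10*9)*H + H))/4 = (-H - (-90*H + H))/4 = (-H - (-89)*H)/4 = (-H + 89*H)/4 = (88*H)/4 = 22*H)
24091 + A(-60 - 1*50, -23) = 24091 + 22*(-23) = 24091 - 506 = 23585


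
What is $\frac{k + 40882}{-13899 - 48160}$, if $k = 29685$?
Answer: $- \frac{70567}{62059} \approx -1.1371$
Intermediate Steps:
$\frac{k + 40882}{-13899 - 48160} = \frac{29685 + 40882}{-13899 - 48160} = \frac{70567}{-62059} = 70567 \left(- \frac{1}{62059}\right) = - \frac{70567}{62059}$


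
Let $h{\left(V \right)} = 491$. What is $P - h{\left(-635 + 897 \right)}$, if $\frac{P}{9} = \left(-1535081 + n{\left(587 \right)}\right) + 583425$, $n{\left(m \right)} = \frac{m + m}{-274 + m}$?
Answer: $- \frac{2680958069}{313} \approx -8.5654 \cdot 10^{6}$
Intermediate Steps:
$n{\left(m \right)} = \frac{2 m}{-274 + m}$
$P = - \frac{2680804386}{313}$ ($P = 9 \left(\left(-1535081 + 2 \cdot 587 \frac{1}{-274 + 587}\right) + 583425\right) = 9 \left(\left(-1535081 + 2 \cdot 587 \cdot \frac{1}{313}\right) + 583425\right) = 9 \left(\left(-1535081 + \frac{1174}{313}\right) + 583425\right) = 9 \left(- \frac{480479179}{313} + 583425\right) = 9 \left(- \frac{297867154}{313}\right) = - \frac{2680804386}{313} \approx -8.5649 \cdot 10^{6}$)
$P - h{\left(-635 + 897 \right)} = - \frac{2680804386}{313} - 491 = - \frac{2680958069}{313}$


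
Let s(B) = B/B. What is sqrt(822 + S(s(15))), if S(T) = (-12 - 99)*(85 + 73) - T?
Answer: I*sqrt(16717) ≈ 129.29*I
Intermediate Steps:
s(B) = 1
S(T) = -17538 - T (S(T) = -111*158 - T = -17538 - T)
sqrt(822 + S(s(15))) = sqrt(822 + (-17538 - 1*1)) = sqrt(822 + (-17538 - 1)) = sqrt(822 - 17539) = sqrt(-16717) = I*sqrt(16717)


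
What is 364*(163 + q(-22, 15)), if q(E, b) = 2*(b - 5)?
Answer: 66612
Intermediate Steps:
q(E, b) = -10 + 2*b (q(E, b) = 2*(-5 + b) = -10 + 2*b)
364*(163 + q(-22, 15)) = 364*(163 + (-10 + 2*15)) = 364*(163 + (-10 + 30)) = 364*(163 + 20) = 364*183 = 66612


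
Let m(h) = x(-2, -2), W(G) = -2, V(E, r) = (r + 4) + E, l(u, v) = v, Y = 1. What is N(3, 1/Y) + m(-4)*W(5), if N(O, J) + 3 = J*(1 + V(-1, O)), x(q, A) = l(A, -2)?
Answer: 8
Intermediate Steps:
V(E, r) = 4 + E + r (V(E, r) = (4 + r) + E = 4 + E + r)
x(q, A) = -2
N(O, J) = -3 + J*(4 + O) (N(O, J) = -3 + J*(1 + (4 - 1 + O)) = -3 + J*(1 + (3 + O)) = -3 + J*(4 + O))
m(h) = -2
N(3, 1/Y) + m(-4)*W(5) = (-3 + 1/1 + (1/1)*(3 + 3)) - 2*(-2) = (-3 + 1*1 + (1*1)*6) + 4 = (-3 + 1 + 1*6) + 4 = (-3 + 1 + 6) + 4 = 4 + 4 = 8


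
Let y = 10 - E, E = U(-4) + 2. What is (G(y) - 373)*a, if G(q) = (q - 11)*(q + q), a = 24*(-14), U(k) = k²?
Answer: 23184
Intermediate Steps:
E = 18 (E = (-4)² + 2 = 16 + 2 = 18)
a = -336
y = -8 (y = 10 - 1*18 = 10 - 18 = -8)
G(q) = 2*q*(-11 + q) (G(q) = (-11 + q)*(2*q) = 2*q*(-11 + q))
(G(y) - 373)*a = (2*(-8)*(-11 - 8) - 373)*(-336) = (2*(-8)*(-19) - 373)*(-336) = (304 - 373)*(-336) = -69*(-336) = 23184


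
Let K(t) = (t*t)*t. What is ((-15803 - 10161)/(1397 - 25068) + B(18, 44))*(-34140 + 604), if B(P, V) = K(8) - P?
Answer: -393023072768/23671 ≈ -1.6604e+7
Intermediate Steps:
K(t) = t³ (K(t) = t²*t = t³)
B(P, V) = 512 - P (B(P, V) = 8³ - P = 512 - P)
((-15803 - 10161)/(1397 - 25068) + B(18, 44))*(-34140 + 604) = ((-15803 - 10161)/(1397 - 25068) + (512 - 1*18))*(-34140 + 604) = (-25964/(-23671) + (512 - 18))*(-33536) = (-25964*(-1/23671) + 494)*(-33536) = (25964/23671 + 494)*(-33536) = (11719438/23671)*(-33536) = -393023072768/23671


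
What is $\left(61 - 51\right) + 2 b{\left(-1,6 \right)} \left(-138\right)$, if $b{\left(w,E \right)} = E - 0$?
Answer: $-1646$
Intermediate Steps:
$b{\left(w,E \right)} = E$ ($b{\left(w,E \right)} = E + 0 = E$)
$\left(61 - 51\right) + 2 b{\left(-1,6 \right)} \left(-138\right) = \left(61 - 51\right) + 2 \cdot 6 \left(-138\right) = \left(61 - 51\right) + 12 \left(-138\right) = 10 - 1656 = -1646$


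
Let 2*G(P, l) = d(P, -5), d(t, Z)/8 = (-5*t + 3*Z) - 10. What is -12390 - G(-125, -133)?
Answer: -14790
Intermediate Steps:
d(t, Z) = -80 - 40*t + 24*Z (d(t, Z) = 8*((-5*t + 3*Z) - 10) = 8*(-10 - 5*t + 3*Z) = -80 - 40*t + 24*Z)
G(P, l) = -100 - 20*P (G(P, l) = (-80 - 40*P + 24*(-5))/2 = (-80 - 40*P - 120)/2 = (-200 - 40*P)/2 = -100 - 20*P)
-12390 - G(-125, -133) = -12390 - (-100 - 20*(-125)) = -12390 - (-100 + 2500) = -12390 - 1*2400 = -12390 - 2400 = -14790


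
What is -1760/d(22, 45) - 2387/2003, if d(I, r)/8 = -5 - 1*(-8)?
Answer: -447821/6009 ≈ -74.525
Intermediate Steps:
d(I, r) = 24 (d(I, r) = 8*(-5 - 1*(-8)) = 8*(-5 + 8) = 8*3 = 24)
-1760/d(22, 45) - 2387/2003 = -1760/24 - 2387/2003 = -1760*1/24 - 2387*1/2003 = -220/3 - 2387/2003 = -447821/6009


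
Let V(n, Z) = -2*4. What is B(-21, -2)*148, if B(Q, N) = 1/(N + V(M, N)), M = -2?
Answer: -74/5 ≈ -14.800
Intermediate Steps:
V(n, Z) = -8
B(Q, N) = 1/(-8 + N) (B(Q, N) = 1/(N - 8) = 1/(-8 + N))
B(-21, -2)*148 = 148/(-8 - 2) = 148/(-10) = -⅒*148 = -74/5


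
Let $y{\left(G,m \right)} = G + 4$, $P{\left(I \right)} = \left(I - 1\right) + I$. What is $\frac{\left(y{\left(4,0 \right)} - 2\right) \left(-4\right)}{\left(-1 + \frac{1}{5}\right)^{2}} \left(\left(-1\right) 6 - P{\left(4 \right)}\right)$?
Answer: $\frac{975}{2} \approx 487.5$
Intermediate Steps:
$P{\left(I \right)} = -1 + 2 I$ ($P{\left(I \right)} = \left(-1 + I\right) + I = -1 + 2 I$)
$y{\left(G,m \right)} = 4 + G$
$\frac{\left(y{\left(4,0 \right)} - 2\right) \left(-4\right)}{\left(-1 + \frac{1}{5}\right)^{2}} \left(\left(-1\right) 6 - P{\left(4 \right)}\right) = \frac{\left(\left(4 + 4\right) - 2\right) \left(-4\right)}{\left(-1 + \frac{1}{5}\right)^{2}} \left(\left(-1\right) 6 - \left(-1 + 2 \cdot 4\right)\right) = \frac{\left(8 - 2\right) \left(-4\right)}{\left(-1 + \frac{1}{5}\right)^{2}} \left(-6 - \left(-1 + 8\right)\right) = \frac{6 \left(-4\right)}{\left(- \frac{4}{5}\right)^{2}} \left(-6 - 7\right) = - \frac{24}{\frac{16}{25}} \left(-6 - 7\right) = \left(-24\right) \frac{25}{16} \left(-13\right) = \left(- \frac{75}{2}\right) \left(-13\right) = \frac{975}{2}$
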